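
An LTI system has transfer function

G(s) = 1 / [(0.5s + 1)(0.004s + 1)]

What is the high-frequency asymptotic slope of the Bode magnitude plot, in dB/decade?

-40 dB/decade

Each pole contributes −20 dB/decade at high frequency; each zero contributes +20 dB/decade.
Net: 0 zero(s) − 2 pole(s) → -40 dB/decade.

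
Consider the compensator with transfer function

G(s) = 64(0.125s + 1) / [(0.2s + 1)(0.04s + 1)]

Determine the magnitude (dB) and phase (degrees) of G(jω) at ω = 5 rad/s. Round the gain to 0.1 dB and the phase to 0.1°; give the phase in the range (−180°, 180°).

At ω = 5 rad/s:
zero (1 + j5·0.125) = 1 + j0.625 → |·| ≈ 1.1792, ∠ ≈ 32.01°
pole (1 + j5·0.2) = 1 + j1 → |·| ≈ 1.4142, ∠ ≈ 45.00°
pole (1 + j5·0.04) = 1 + j0.2 → |·| ≈ 1.0198, ∠ ≈ 11.31°
|G| = 64 · 1.1792 / (1.4142 · 1.0198) ≈ 52.329
Gain = 20 log₁₀(52.329) ≈ 34.37 dB
∠G = (32.01°) − (45.00° + 11.31°) = -24.30°

34.4 dB, -24.3°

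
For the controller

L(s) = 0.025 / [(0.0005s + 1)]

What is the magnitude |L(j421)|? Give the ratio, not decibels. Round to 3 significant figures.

At ω = 421 rad/s:
pole (1 + j421·0.0005) = 1 + j0.2105 → |·| ≈ 1.0219, ∠ ≈ 11.89°
|L| = 0.025 · 1 / (1.0219) ≈ 0.024464

0.0245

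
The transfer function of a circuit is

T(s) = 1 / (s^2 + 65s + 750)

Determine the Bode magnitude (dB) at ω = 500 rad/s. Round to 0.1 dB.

-108.0 dB

Substitute s = j500:
Numerator: 1 = 1 + j0
Denominator: (j500)^2 + 65(j500) + 750 = -249250 + j32500
|N| = √(1² + 0²) ≈ 1, ∠N ≈ 0.00°
|D| = √(249250² + 32500²) ≈ 2.5136e+05, ∠D ≈ 172.57°
|T| = 1 / 2.5136e+05 ≈ 3.9784e-06
Gain = 20 log₁₀(3.9784e-06) ≈ -108.01 dB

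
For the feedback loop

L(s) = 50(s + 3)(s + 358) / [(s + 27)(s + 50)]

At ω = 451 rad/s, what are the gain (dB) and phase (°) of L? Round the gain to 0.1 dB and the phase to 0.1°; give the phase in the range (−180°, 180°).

36.0 dB, -29.1°

At s = jω = j451:
zero (s+3): 3 + j451 → |·| = √(3²+451²) = √203410 ≈ 451.01, ∠ = arctan(451/3) ≈ 89.62°
zero (s+358): 358 + j451 → |·| = √(358²+451²) = √331565 ≈ 575.82, ∠ = arctan(451/358) ≈ 51.56°
pole (s+27): 27 + j451 → |·| = √(27²+451²) = √204130 ≈ 451.81, ∠ = arctan(451/27) ≈ 86.57°
pole (s+50): 50 + j451 → |·| = √(50²+451²) = √205901 ≈ 453.76, ∠ = arctan(451/50) ≈ 83.67°
|L| = 50 · 2.597e+05 / 2.0501e+05 ≈ 63.338
Gain = 20 log₁₀(63.338) ≈ 36.03 dB
∠L = 141.18° − 170.24° = -29.06°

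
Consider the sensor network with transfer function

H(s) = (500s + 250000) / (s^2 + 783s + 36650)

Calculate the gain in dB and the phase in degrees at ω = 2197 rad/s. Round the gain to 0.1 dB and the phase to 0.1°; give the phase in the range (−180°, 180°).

-13.1 dB, -83.1°

Substitute s = j2197:
Numerator: 500(j2197) + 250000 = 250000 + j1098500
Denominator: (j2197)^2 + 783(j2197) + 36650 = -4790159 + j1720251
|N| = √(250000² + 1098500²) ≈ 1.1266e+06, ∠N ≈ 77.18°
|D| = √(4790159² + 1720251²) ≈ 5.0897e+06, ∠D ≈ 160.25°
|H| = 1.1266e+06 / 5.0897e+06 ≈ 0.22135
Gain = 20 log₁₀(0.22135) ≈ -13.10 dB
∠H = 77.18° − 160.25° = -83.07°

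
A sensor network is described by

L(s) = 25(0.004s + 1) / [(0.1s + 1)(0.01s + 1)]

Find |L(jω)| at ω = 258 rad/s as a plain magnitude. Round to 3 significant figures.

0.503

At ω = 258 rad/s:
zero (1 + j258·0.004) = 1 + j1.032 → |·| ≈ 1.437, ∠ ≈ 45.90°
pole (1 + j258·0.1) = 1 + j25.8 → |·| ≈ 25.819, ∠ ≈ 87.78°
pole (1 + j258·0.01) = 1 + j2.58 → |·| ≈ 2.767, ∠ ≈ 68.81°
|L| = 25 · 1.437 / (25.819 · 2.767) ≈ 0.50286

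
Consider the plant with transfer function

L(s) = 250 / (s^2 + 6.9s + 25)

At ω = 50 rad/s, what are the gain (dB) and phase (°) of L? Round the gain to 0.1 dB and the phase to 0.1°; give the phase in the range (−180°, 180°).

-20.0 dB, -172.1°

At s = jω = j50:
quadratic: (j50)² + 6.9·j50 + 25 = -2475 + j345 → |·| ≈ 2498.9, ∠ ≈ 172.06°
|L| = 250 / 2498.9 ≈ 0.10004
Gain = 20 log₁₀(0.10004) ≈ -20.00 dB
∠L = 0.00° − 172.06° = -172.06°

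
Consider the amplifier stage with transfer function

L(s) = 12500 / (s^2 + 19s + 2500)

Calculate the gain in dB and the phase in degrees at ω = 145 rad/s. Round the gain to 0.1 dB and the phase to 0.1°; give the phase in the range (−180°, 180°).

-3.5 dB, -171.5°

At s = jω = j145:
quadratic: (j145)² + 19·j145 + 2500 = -18525 + j2755 → |·| ≈ 18729, ∠ ≈ 171.54°
|L| = 12500 / 18729 ≈ 0.66741
Gain = 20 log₁₀(0.66741) ≈ -3.51 dB
∠L = 0.00° − 171.54° = -171.54°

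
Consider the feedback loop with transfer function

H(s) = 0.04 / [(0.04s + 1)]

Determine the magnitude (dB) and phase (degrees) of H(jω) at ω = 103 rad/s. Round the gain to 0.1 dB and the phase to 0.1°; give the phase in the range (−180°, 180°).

At ω = 103 rad/s:
pole (1 + j103·0.04) = 1 + j4.12 → |·| ≈ 4.2396, ∠ ≈ 76.36°
|H| = 0.04 · 1 / (4.2396) ≈ 0.0094349
Gain = 20 log₁₀(0.0094349) ≈ -40.51 dB
∠H = (0°) − (76.36°) = -76.36°

-40.5 dB, -76.4°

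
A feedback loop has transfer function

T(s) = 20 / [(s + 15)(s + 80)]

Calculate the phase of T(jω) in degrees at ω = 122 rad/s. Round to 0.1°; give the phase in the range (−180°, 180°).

-139.7°

At s = jω = j122:
pole (s+15): 15 + j122 → |·| = √(15²+122²) = √15109 ≈ 122.92, ∠ = arctan(122/15) ≈ 82.99°
pole (s+80): 80 + j122 → |·| = √(80²+122²) = √21284 ≈ 145.89, ∠ = arctan(122/80) ≈ 56.75°
∠T = 0.00° − 139.74° = -139.74°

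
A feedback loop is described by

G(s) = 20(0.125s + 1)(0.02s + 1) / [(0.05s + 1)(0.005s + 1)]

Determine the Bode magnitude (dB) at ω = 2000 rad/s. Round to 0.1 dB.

46.0 dB

At ω = 2000 rad/s:
zero (1 + j2000·0.125) = 1 + j250 → |·| ≈ 250, ∠ ≈ 89.77°
zero (1 + j2000·0.02) = 1 + j40 → |·| ≈ 40.012, ∠ ≈ 88.57°
pole (1 + j2000·0.05) = 1 + j100 → |·| ≈ 100, ∠ ≈ 89.43°
pole (1 + j2000·0.005) = 1 + j10 → |·| ≈ 10.05, ∠ ≈ 84.29°
|G| = 20 · 250 · 40.012 / (100 · 10.05) ≈ 199.06
Gain = 20 log₁₀(199.06) ≈ 45.98 dB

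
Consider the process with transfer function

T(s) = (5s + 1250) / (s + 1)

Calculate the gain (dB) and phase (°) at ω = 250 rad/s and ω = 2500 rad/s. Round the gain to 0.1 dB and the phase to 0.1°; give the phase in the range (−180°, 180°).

ω = 250: 17.0 dB, -44.8°; ω = 2500: 14.0 dB, -5.7°

Substitute s = j250:
Numerator: 5(j250) + 1250 = 1250 + j1250
Denominator: (j250) + 1 = 1 + j250
|N| = √(1250² + 1250²) ≈ 1767.8, ∠N ≈ 45.00°
|D| = √(1² + 250²) ≈ 250, ∠D ≈ 89.77°
|T| = 1767.8 / 250 ≈ 7.0712
Gain = 20 log₁₀(7.0712) ≈ 16.99 dB
∠T = 45.00° − 89.77° = -44.77°

Substitute s = j2500:
Numerator: 5(j2500) + 1250 = 1250 + j12500
Denominator: (j2500) + 1 = 1 + j2500
|N| = √(1250² + 12500²) ≈ 12562, ∠N ≈ 84.29°
|D| = √(1² + 2500²) ≈ 2500, ∠D ≈ 89.98°
|T| = 12562 / 2500 ≈ 5.0248
Gain = 20 log₁₀(5.0248) ≈ 14.02 dB
∠T = 84.29° − 89.98° = -5.69°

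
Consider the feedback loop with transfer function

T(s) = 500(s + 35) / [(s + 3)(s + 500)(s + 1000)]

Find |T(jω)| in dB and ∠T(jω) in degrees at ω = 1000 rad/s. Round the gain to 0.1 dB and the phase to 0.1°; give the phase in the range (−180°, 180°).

-70.0 dB, -110.3°

At s = jω = j1000:
zero (s+35): 35 + j1000 → |·| = √(35²+1000²) = √1001225 ≈ 1000.6, ∠ = arctan(1000/35) ≈ 88.00°
pole (s+3): 3 + j1000 → |·| = √(3²+1000²) = √1000009 ≈ 1000, ∠ = arctan(1000/3) ≈ 89.83°
pole (s+500): 500 + j1000 → |·| = √(500²+1000²) = √1250000 ≈ 1118, ∠ = arctan(1000/500) ≈ 63.43°
pole (s+1000): 1000 + j1000 → |·| = √(1000²+1000²) = √2000000 ≈ 1414.2, ∠ = arctan(1000/1000) ≈ 45.00°
|T| = 500 · 1000.6 / 1.5811e+09 ≈ 0.00031643
Gain = 20 log₁₀(0.00031643) ≈ -69.99 dB
∠T = 88.00° − 198.26° = -110.26°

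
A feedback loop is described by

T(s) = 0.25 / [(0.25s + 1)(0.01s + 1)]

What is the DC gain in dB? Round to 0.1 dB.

T(0) = 0.25 · 1 / 1 = 0.25
20 log₁₀(0.25) ≈ -12.04 dB

-12.0 dB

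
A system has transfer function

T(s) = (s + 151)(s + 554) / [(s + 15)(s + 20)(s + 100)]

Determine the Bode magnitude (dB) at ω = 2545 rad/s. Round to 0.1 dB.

At s = jω = j2545:
zero (s+151): 151 + j2545 → |·| = √(151²+2545²) = √6499826 ≈ 2549.5, ∠ = arctan(2545/151) ≈ 86.60°
zero (s+554): 554 + j2545 → |·| = √(554²+2545²) = √6783941 ≈ 2604.6, ∠ = arctan(2545/554) ≈ 77.72°
pole (s+15): 15 + j2545 → |·| = √(15²+2545²) = √6477250 ≈ 2545, ∠ = arctan(2545/15) ≈ 89.66°
pole (s+20): 20 + j2545 → |·| = √(20²+2545²) = √6477425 ≈ 2545.1, ∠ = arctan(2545/20) ≈ 89.55°
pole (s+100): 100 + j2545 → |·| = √(100²+2545²) = √6487025 ≈ 2547, ∠ = arctan(2545/100) ≈ 87.75°
|T| = 1 · 6.6404e+06 / 1.6498e+10 ≈ 0.0004025
Gain = 20 log₁₀(0.0004025) ≈ -67.90 dB

-67.9 dB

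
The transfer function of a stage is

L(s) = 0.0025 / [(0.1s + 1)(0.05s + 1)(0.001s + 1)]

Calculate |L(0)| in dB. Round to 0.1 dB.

-52.0 dB

L(0) = 0.0025 · 1 / 1 = 0.0025
20 log₁₀(0.0025) ≈ -52.04 dB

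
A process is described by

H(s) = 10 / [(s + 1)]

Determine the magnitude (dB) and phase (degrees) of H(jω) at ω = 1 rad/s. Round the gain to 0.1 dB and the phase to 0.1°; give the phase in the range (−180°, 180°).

17.0 dB, -45.0°

At ω = 1 rad/s:
pole (1 + j1·1) = 1 + j1 → |·| ≈ 1.4142, ∠ ≈ 45.00°
|H| = 10 · 1 / (1.4142) ≈ 7.0711
Gain = 20 log₁₀(7.0711) ≈ 16.99 dB
∠H = (0°) − (45.00°) = -45.00°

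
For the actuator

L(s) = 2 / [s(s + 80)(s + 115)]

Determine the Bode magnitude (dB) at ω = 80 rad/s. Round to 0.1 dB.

At s = jω = j80:
pole (s+80): 80 + j80 → |·| = √(80²+80²) = √12800 ≈ 113.14, ∠ = arctan(80/80) ≈ 45.00°
pole (s+115): 115 + j80 → |·| = √(115²+80²) = √19625 ≈ 140.09, ∠ = arctan(80/115) ≈ 34.82°
pole at origin: |s| = 80, ∠ = 90.00° (in denominator)
|L| = 2 / 1.268e+06 ≈ 1.5773e-06
Gain = 20 log₁₀(1.5773e-06) ≈ -116.04 dB

-116.0 dB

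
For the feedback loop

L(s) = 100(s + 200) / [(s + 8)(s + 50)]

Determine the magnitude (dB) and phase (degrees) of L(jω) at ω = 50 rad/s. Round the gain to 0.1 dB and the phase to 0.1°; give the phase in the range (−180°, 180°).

15.2 dB, -111.9°

At s = jω = j50:
zero (s+200): 200 + j50 → |·| = √(200²+50²) = √42500 ≈ 206.16, ∠ = arctan(50/200) ≈ 14.04°
pole (s+8): 8 + j50 → |·| = √(8²+50²) = √2564 ≈ 50.636, ∠ = arctan(50/8) ≈ 80.91°
pole (s+50): 50 + j50 → |·| = √(50²+50²) = √5000 ≈ 70.711, ∠ = arctan(50/50) ≈ 45.00°
|L| = 100 · 206.16 / 3580.5 ≈ 5.7579
Gain = 20 log₁₀(5.7579) ≈ 15.21 dB
∠L = 14.04° − 125.91° = -111.87°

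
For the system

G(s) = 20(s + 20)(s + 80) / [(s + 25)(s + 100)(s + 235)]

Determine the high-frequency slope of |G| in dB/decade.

Each pole contributes −20 dB/decade at high frequency; each zero contributes +20 dB/decade.
Net: 2 zero(s) − 3 pole(s) → -20 dB/decade.

-20 dB/decade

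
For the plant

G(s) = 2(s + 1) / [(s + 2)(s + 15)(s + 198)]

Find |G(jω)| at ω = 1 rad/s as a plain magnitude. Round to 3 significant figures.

At s = jω = j1:
zero (s+1): 1 + j1 → |·| = √(1²+1²) = √2 ≈ 1.4142, ∠ = arctan(1/1) ≈ 45.00°
pole (s+2): 2 + j1 → |·| = √(2²+1²) = √5 ≈ 2.2361, ∠ = arctan(1/2) ≈ 26.57°
pole (s+15): 15 + j1 → |·| = √(15²+1²) = √226 ≈ 15.033, ∠ = arctan(1/15) ≈ 3.81°
pole (s+198): 198 + j1 → |·| = √(198²+1²) = √39205 ≈ 198, ∠ = arctan(1/198) ≈ 0.29°
|G| = 2 · 1.4142 / 6655.8 ≈ 0.00042495

0.000425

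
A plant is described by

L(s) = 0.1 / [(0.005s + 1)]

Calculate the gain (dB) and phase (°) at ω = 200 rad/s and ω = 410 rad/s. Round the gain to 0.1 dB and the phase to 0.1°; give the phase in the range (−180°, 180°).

ω = 200: -23.0 dB, -45.0°; ω = 410: -27.2 dB, -64.0°

At ω = 200 rad/s:
pole (1 + j200·0.005) = 1 + j1 → |·| ≈ 1.4142, ∠ ≈ 45.00°
|L| = 0.1 · 1 / (1.4142) ≈ 0.070711
Gain = 20 log₁₀(0.070711) ≈ -23.01 dB
∠L = (0°) − (45.00°) = -45.00°

At ω = 410 rad/s:
pole (1 + j410·0.005) = 1 + j2.05 → |·| ≈ 2.2809, ∠ ≈ 64.00°
|L| = 0.1 · 1 / (2.2809) ≈ 0.043842
Gain = 20 log₁₀(0.043842) ≈ -27.16 dB
∠L = (0°) − (64.00°) = -64.00°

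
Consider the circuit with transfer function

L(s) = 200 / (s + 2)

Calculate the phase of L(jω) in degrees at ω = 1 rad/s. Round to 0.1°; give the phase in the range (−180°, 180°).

Substitute s = j1:
Numerator: 200 = 200 + j0
Denominator: (j1) + 2 = 2 + j1
|N| = √(200² + 0²) ≈ 200, ∠N ≈ 0.00°
|D| = √(2² + 1²) ≈ 2.2361, ∠D ≈ 26.57°
∠L = 0.00° − 26.57° = -26.57°

-26.6°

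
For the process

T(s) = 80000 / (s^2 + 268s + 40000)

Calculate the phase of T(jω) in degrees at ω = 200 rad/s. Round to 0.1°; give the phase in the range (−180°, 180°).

-90.0°

At s = jω = j200:
quadratic: (j200)² + 268·j200 + 40000 = 0 + j53600 → |·| ≈ 53600, ∠ ≈ 90.00°
∠T = 0.00° − 90.00° = -90.00°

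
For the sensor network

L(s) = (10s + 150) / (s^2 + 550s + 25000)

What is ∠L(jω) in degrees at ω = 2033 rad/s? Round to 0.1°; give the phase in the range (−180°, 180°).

-75.2°

Substitute s = j2033:
Numerator: 10(j2033) + 150 = 150 + j20330
Denominator: (j2033)^2 + 550(j2033) + 25000 = -4108089 + j1118150
|N| = √(150² + 20330²) ≈ 20331, ∠N ≈ 89.58°
|D| = √(4108089² + 1118150²) ≈ 4.2575e+06, ∠D ≈ 164.77°
∠L = 89.58° − 164.77° = -75.19°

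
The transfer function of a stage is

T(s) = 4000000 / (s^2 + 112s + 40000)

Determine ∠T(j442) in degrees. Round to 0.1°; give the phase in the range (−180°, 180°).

-162.3°

At s = jω = j442:
quadratic: (j442)² + 112·j442 + 40000 = -155364 + j49504 → |·| ≈ 1.6306e+05, ∠ ≈ 162.33°
∠T = 0.00° − 162.33° = -162.33°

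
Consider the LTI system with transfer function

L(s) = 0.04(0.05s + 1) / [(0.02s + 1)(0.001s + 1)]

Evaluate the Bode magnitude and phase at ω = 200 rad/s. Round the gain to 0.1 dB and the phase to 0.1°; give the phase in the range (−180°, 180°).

At ω = 200 rad/s:
zero (1 + j200·0.05) = 1 + j10 → |·| ≈ 10.05, ∠ ≈ 84.29°
pole (1 + j200·0.02) = 1 + j4 → |·| ≈ 4.1231, ∠ ≈ 75.96°
pole (1 + j200·0.001) = 1 + j0.2 → |·| ≈ 1.0198, ∠ ≈ 11.31°
|L| = 0.04 · 10.05 / (4.1231 · 1.0198) ≈ 0.095606
Gain = 20 log₁₀(0.095606) ≈ -20.39 dB
∠L = (84.29°) − (75.96° + 11.31°) = -2.98°

-20.4 dB, -3.0°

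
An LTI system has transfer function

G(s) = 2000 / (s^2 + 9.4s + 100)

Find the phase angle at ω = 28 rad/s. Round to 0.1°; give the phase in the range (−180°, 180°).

-159.0°

At s = jω = j28:
quadratic: (j28)² + 9.4·j28 + 100 = -684 + j263.2 → |·| ≈ 732.89, ∠ ≈ 158.95°
∠G = 0.00° − 158.95° = -158.95°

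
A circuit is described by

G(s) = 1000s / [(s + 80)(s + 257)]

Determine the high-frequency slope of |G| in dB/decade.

Each pole contributes −20 dB/decade at high frequency; each zero contributes +20 dB/decade.
Net: 1 zero(s) − 2 pole(s) → -20 dB/decade.

-20 dB/decade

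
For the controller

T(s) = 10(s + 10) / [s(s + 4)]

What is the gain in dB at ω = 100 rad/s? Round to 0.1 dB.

At s = jω = j100:
zero (s+10): 10 + j100 → |·| = √(10²+100²) = √10100 ≈ 100.5, ∠ = arctan(100/10) ≈ 84.29°
pole (s+4): 4 + j100 → |·| = √(4²+100²) = √10016 ≈ 100.08, ∠ = arctan(100/4) ≈ 87.71°
pole at origin: |s| = 100, ∠ = 90.00° (in denominator)
|T| = 10 · 100.5 / 10008 ≈ 0.10042
Gain = 20 log₁₀(0.10042) ≈ -19.96 dB

-20.0 dB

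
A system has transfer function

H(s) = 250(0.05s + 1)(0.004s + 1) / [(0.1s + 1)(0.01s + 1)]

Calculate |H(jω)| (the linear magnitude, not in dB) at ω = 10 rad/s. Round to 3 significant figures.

At ω = 10 rad/s:
zero (1 + j10·0.05) = 1 + j0.5 → |·| ≈ 1.118, ∠ ≈ 26.57°
zero (1 + j10·0.004) = 1 + j0.04 → |·| ≈ 1.0008, ∠ ≈ 2.29°
pole (1 + j10·0.1) = 1 + j1 → |·| ≈ 1.4142, ∠ ≈ 45.00°
pole (1 + j10·0.01) = 1 + j0.1 → |·| ≈ 1.005, ∠ ≈ 5.71°
|H| = 250 · 1.118 · 1.0008 / (1.4142 · 1.005) ≈ 196.81

197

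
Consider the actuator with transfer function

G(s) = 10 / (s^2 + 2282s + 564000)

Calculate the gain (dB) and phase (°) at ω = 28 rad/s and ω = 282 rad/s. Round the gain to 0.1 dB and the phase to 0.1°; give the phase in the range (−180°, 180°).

ω = 28: -95.1 dB, -6.5°; ω = 282: -98.1 dB, -53.0°

Substitute s = j28:
Numerator: 10 = 10 + j0
Denominator: (j28)^2 + 2282(j28) + 564000 = 563216 + j63896
|N| = √(10² + 0²) ≈ 10, ∠N ≈ 0.00°
|D| = √(563216² + 63896²) ≈ 5.6683e+05, ∠D ≈ 6.47°
|G| = 10 / 5.6683e+05 ≈ 1.7642e-05
Gain = 20 log₁₀(1.7642e-05) ≈ -95.07 dB
∠G = 0.00° − 6.47° = -6.47°

Substitute s = j282:
Numerator: 10 = 10 + j0
Denominator: (j282)^2 + 2282(j282) + 564000 = 484476 + j643524
|N| = √(10² + 0²) ≈ 10, ∠N ≈ 0.00°
|D| = √(484476² + 643524²) ≈ 8.0551e+05, ∠D ≈ 53.03°
|G| = 10 / 8.0551e+05 ≈ 1.2414e-05
Gain = 20 log₁₀(1.2414e-05) ≈ -98.12 dB
∠G = 0.00° − 53.03° = -53.03°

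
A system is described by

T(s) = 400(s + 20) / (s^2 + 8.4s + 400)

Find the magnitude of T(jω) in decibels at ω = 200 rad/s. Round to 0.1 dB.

6.1 dB

At s = jω = j200:
zero (s+20): 20 + j200 → |·| = √(20²+200²) = √40400 ≈ 201, ∠ = arctan(200/20) ≈ 84.29°
quadratic: (j200)² + 8.4·j200 + 400 = -39600 + j1680 → |·| ≈ 39636, ∠ ≈ 177.57°
|T| = 400 · 201 / 39636 ≈ 2.0285
Gain = 20 log₁₀(2.0285) ≈ 6.14 dB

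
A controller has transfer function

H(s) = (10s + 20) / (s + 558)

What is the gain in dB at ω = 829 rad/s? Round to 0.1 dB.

18.4 dB

Substitute s = j829:
Numerator: 10(j829) + 20 = 20 + j8290
Denominator: (j829) + 558 = 558 + j829
|N| = √(20² + 8290²) ≈ 8290, ∠N ≈ 89.86°
|D| = √(558² + 829²) ≈ 999.3, ∠D ≈ 56.06°
|H| = 8290 / 999.3 ≈ 8.2958
Gain = 20 log₁₀(8.2958) ≈ 18.38 dB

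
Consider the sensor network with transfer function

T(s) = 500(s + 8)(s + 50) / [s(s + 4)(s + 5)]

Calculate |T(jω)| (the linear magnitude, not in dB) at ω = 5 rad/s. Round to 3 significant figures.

1.05e+03

At s = jω = j5:
zero (s+8): 8 + j5 → |·| = √(8²+5²) = √89 ≈ 9.434, ∠ = arctan(5/8) ≈ 32.01°
zero (s+50): 50 + j5 → |·| = √(50²+5²) = √2525 ≈ 50.249, ∠ = arctan(5/50) ≈ 5.71°
pole (s+4): 4 + j5 → |·| = √(4²+5²) = √41 ≈ 6.4031, ∠ = arctan(5/4) ≈ 51.34°
pole (s+5): 5 + j5 → |·| = √(5²+5²) = √50 ≈ 7.0711, ∠ = arctan(5/5) ≈ 45.00°
pole at origin: |s| = 5, ∠ = 90.00° (in denominator)
|T| = 500 · 474.05 / 226.38 ≈ 1047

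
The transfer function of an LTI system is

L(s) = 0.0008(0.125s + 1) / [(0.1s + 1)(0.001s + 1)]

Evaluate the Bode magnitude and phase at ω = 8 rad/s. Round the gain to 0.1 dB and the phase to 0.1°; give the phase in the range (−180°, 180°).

-61.1 dB, 5.9°

At ω = 8 rad/s:
zero (1 + j8·0.125) = 1 + j1 → |·| ≈ 1.4142, ∠ ≈ 45.00°
pole (1 + j8·0.1) = 1 + j0.8 → |·| ≈ 1.2806, ∠ ≈ 38.66°
pole (1 + j8·0.001) = 1 + j0.008 → |·| ≈ 1, ∠ ≈ 0.46°
|L| = 0.0008 · 1.4142 / (1.2806 · 1) ≈ 0.00088346
Gain = 20 log₁₀(0.00088346) ≈ -61.08 dB
∠L = (45.00°) − (38.66° + 0.46°) = 5.88°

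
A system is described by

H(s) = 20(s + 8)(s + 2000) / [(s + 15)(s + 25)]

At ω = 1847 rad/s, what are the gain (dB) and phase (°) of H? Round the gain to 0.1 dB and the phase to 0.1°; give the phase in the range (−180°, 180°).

At s = jω = j1847:
zero (s+8): 8 + j1847 → |·| = √(8²+1847²) = √3411473 ≈ 1847, ∠ = arctan(1847/8) ≈ 89.75°
zero (s+2000): 2000 + j1847 → |·| = √(2000²+1847²) = √7411409 ≈ 2722.4, ∠ = arctan(1847/2000) ≈ 42.72°
pole (s+15): 15 + j1847 → |·| = √(15²+1847²) = √3411634 ≈ 1847.1, ∠ = arctan(1847/15) ≈ 89.53°
pole (s+25): 25 + j1847 → |·| = √(25²+1847²) = √3412034 ≈ 1847.2, ∠ = arctan(1847/25) ≈ 89.22°
|H| = 20 · 5.0283e+06 / 3.412e+06 ≈ 29.474
Gain = 20 log₁₀(29.474) ≈ 29.39 dB
∠H = 132.47° − 178.75° = -46.28°

29.4 dB, -46.3°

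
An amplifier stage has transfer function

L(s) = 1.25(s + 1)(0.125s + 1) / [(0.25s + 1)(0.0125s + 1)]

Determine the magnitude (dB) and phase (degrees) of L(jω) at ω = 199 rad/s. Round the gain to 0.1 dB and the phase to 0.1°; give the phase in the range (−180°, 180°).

At ω = 199 rad/s:
zero (1 + j199·1) = 1 + j199 → |·| ≈ 199, ∠ ≈ 89.71°
zero (1 + j199·0.125) = 1 + j24.875 → |·| ≈ 24.895, ∠ ≈ 87.70°
pole (1 + j199·0.25) = 1 + j49.75 → |·| ≈ 49.76, ∠ ≈ 88.85°
pole (1 + j199·0.0125) = 1 + j2.4875 → |·| ≈ 2.681, ∠ ≈ 68.10°
|L| = 1.25 · 199 · 24.895 / (49.76 · 2.681) ≈ 46.419
Gain = 20 log₁₀(46.419) ≈ 33.33 dB
∠L = (89.71° + 87.70°) − (88.85° + 68.10°) = 20.46°

33.3 dB, 20.5°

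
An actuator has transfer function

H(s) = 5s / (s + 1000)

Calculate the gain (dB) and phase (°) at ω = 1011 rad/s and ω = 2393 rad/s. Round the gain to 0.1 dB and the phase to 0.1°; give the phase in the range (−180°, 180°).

ω = 1011: 11.0 dB, 44.7°; ω = 2393: 13.3 dB, 22.7°

At s = jω = j1011:
zero at origin: s = j1011 → |·| = 1011, ∠ = 90.00°
pole (s+1000): 1000 + j1011 → |·| = √(1000²+1011²) = √2022121 ≈ 1422, ∠ = arctan(1011/1000) ≈ 45.31°
|H| = 5 · 1011 / 1422 ≈ 3.5549
Gain = 20 log₁₀(3.5549) ≈ 11.02 dB
∠H = 90.00° − 45.31° = 44.69°

At s = jω = j2393:
zero at origin: s = j2393 → |·| = 2393, ∠ = 90.00°
pole (s+1000): 1000 + j2393 → |·| = √(1000²+2393²) = √6726449 ≈ 2593.5, ∠ = arctan(2393/1000) ≈ 67.32°
|H| = 5 · 2393 / 2593.5 ≈ 4.6135
Gain = 20 log₁₀(4.6135) ≈ 13.28 dB
∠H = 90.00° − 67.32° = 22.68°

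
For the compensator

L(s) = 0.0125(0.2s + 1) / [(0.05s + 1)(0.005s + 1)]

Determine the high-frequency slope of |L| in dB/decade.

-20 dB/decade

Each pole contributes −20 dB/decade at high frequency; each zero contributes +20 dB/decade.
Net: 1 zero(s) − 2 pole(s) → -20 dB/decade.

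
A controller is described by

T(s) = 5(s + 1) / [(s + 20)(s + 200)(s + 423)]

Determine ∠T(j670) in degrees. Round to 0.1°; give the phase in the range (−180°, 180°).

-129.5°

At s = jω = j670:
zero (s+1): 1 + j670 → |·| = √(1²+670²) = √448901 ≈ 670, ∠ = arctan(670/1) ≈ 89.91°
pole (s+20): 20 + j670 → |·| = √(20²+670²) = √449300 ≈ 670.3, ∠ = arctan(670/20) ≈ 88.29°
pole (s+200): 200 + j670 → |·| = √(200²+670²) = √488900 ≈ 699.21, ∠ = arctan(670/200) ≈ 73.38°
pole (s+423): 423 + j670 → |·| = √(423²+670²) = √627829 ≈ 792.36, ∠ = arctan(670/423) ≈ 57.73°
∠T = 89.91° − 219.40° = -129.49°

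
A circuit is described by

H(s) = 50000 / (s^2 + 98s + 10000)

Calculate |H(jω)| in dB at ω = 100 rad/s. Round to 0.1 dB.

At s = jω = j100:
quadratic: (j100)² + 98·j100 + 10000 = 0 + j9800 → |·| ≈ 9800, ∠ ≈ 90.00°
|H| = 50000 / 9800 ≈ 5.102
Gain = 20 log₁₀(5.102) ≈ 14.15 dB

14.2 dB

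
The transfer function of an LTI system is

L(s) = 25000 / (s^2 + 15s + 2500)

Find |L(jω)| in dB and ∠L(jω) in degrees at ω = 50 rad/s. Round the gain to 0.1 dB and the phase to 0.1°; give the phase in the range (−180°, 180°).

30.5 dB, -90.0°

At s = jω = j50:
quadratic: (j50)² + 15·j50 + 2500 = 0 + j750 → |·| ≈ 750, ∠ ≈ 90.00°
|L| = 25000 / 750 ≈ 33.333
Gain = 20 log₁₀(33.333) ≈ 30.46 dB
∠L = 0.00° − 90.00° = -90.00°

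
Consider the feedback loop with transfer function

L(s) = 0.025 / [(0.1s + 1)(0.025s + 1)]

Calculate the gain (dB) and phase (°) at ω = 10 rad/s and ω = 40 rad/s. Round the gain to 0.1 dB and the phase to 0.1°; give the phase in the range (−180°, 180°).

At ω = 10 rad/s:
pole (1 + j10·0.1) = 1 + j1 → |·| ≈ 1.4142, ∠ ≈ 45.00°
pole (1 + j10·0.025) = 1 + j0.25 → |·| ≈ 1.0308, ∠ ≈ 14.04°
|L| = 0.025 · 1 / (1.4142 · 1.0308) ≈ 0.01715
Gain = 20 log₁₀(0.01715) ≈ -35.31 dB
∠L = (0°) − (45.00° + 14.04°) = -59.04°

At ω = 40 rad/s:
pole (1 + j40·0.1) = 1 + j4 → |·| ≈ 4.1231, ∠ ≈ 75.96°
pole (1 + j40·0.025) = 1 + j1 → |·| ≈ 1.4142, ∠ ≈ 45.00°
|L| = 0.025 · 1 / (4.1231 · 1.4142) ≈ 0.0042875
Gain = 20 log₁₀(0.0042875) ≈ -47.36 dB
∠L = (0°) − (75.96° + 45.00°) = -120.96°

ω = 10: -35.3 dB, -59.0°; ω = 40: -47.4 dB, -121.0°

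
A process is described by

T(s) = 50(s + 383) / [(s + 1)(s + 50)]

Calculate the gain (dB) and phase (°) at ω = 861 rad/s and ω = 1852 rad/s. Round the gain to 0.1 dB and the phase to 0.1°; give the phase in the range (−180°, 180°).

At s = jω = j861:
zero (s+383): 383 + j861 → |·| = √(383²+861²) = √888010 ≈ 942.34, ∠ = arctan(861/383) ≈ 66.02°
pole (s+1): 1 + j861 → |·| = √(1²+861²) = √741322 ≈ 861, ∠ = arctan(861/1) ≈ 89.93°
pole (s+50): 50 + j861 → |·| = √(50²+861²) = √743821 ≈ 862.45, ∠ = arctan(861/50) ≈ 86.68°
|T| = 50 · 942.34 / 7.4257e+05 ≈ 0.063451
Gain = 20 log₁₀(0.063451) ≈ -23.95 dB
∠T = 66.02° − 176.61° = -110.59°

At s = jω = j1852:
zero (s+383): 383 + j1852 → |·| = √(383²+1852²) = √3576593 ≈ 1891.2, ∠ = arctan(1852/383) ≈ 78.32°
pole (s+1): 1 + j1852 → |·| = √(1²+1852²) = √3429905 ≈ 1852, ∠ = arctan(1852/1) ≈ 89.97°
pole (s+50): 50 + j1852 → |·| = √(50²+1852²) = √3432404 ≈ 1852.7, ∠ = arctan(1852/50) ≈ 88.45°
|T| = 50 · 1891.2 / 3.4312e+06 ≈ 0.027559
Gain = 20 log₁₀(0.027559) ≈ -31.19 dB
∠T = 78.32° − 178.42° = -100.10°

ω = 861: -24.0 dB, -110.6°; ω = 1852: -31.2 dB, -100.1°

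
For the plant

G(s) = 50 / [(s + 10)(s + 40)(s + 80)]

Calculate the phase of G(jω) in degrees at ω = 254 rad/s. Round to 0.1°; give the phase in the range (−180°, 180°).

118.7°

At s = jω = j254:
pole (s+10): 10 + j254 → |·| = √(10²+254²) = √64616 ≈ 254.2, ∠ = arctan(254/10) ≈ 87.75°
pole (s+40): 40 + j254 → |·| = √(40²+254²) = √66116 ≈ 257.13, ∠ = arctan(254/40) ≈ 81.05°
pole (s+80): 80 + j254 → |·| = √(80²+254²) = √70916 ≈ 266.3, ∠ = arctan(254/80) ≈ 72.52°
∠G = 0.00° − 241.32° = -241.32° ≡ 118.68° (principal value)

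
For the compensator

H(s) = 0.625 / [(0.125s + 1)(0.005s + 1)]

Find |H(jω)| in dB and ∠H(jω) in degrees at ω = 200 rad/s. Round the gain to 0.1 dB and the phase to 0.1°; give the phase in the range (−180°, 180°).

At ω = 200 rad/s:
pole (1 + j200·0.125) = 1 + j25 → |·| ≈ 25.02, ∠ ≈ 87.71°
pole (1 + j200·0.005) = 1 + j1 → |·| ≈ 1.4142, ∠ ≈ 45.00°
|H| = 0.625 · 1 / (25.02 · 1.4142) ≈ 0.017664
Gain = 20 log₁₀(0.017664) ≈ -35.06 dB
∠H = (0°) − (87.71° + 45.00°) = -132.71°

-35.1 dB, -132.7°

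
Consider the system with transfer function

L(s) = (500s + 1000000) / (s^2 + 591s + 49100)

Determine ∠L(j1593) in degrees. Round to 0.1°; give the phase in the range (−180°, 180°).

-120.7°

Substitute s = j1593:
Numerator: 500(j1593) + 1000000 = 1000000 + j796500
Denominator: (j1593)^2 + 591(j1593) + 49100 = -2488549 + j941463
|N| = √(1000000² + 796500²) ≈ 1.2784e+06, ∠N ≈ 38.54°
|D| = √(2488549² + 941463²) ≈ 2.6607e+06, ∠D ≈ 159.28°
∠L = 38.54° − 159.28° = -120.74°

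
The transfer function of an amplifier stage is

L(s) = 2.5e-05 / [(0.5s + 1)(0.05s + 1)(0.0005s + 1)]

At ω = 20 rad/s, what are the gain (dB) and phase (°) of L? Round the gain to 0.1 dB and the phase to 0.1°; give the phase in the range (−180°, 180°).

-115.1 dB, -129.9°

At ω = 20 rad/s:
pole (1 + j20·0.5) = 1 + j10 → |·| ≈ 10.05, ∠ ≈ 84.29°
pole (1 + j20·0.05) = 1 + j1 → |·| ≈ 1.4142, ∠ ≈ 45.00°
pole (1 + j20·0.0005) = 1 + j0.01 → |·| ≈ 1, ∠ ≈ 0.57°
|L| = 2.5e-05 · 1 / (10.05 · 1.4142 · 1) ≈ 1.759e-06
Gain = 20 log₁₀(1.759e-06) ≈ -115.09 dB
∠L = (0°) − (84.29° + 45.00° + 0.57°) = -129.86°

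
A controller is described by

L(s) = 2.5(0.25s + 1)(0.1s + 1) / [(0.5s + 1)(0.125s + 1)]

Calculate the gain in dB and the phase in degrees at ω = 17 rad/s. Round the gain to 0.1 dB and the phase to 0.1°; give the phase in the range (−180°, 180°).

At ω = 17 rad/s:
zero (1 + j17·0.25) = 1 + j4.25 → |·| ≈ 4.3661, ∠ ≈ 76.76°
zero (1 + j17·0.1) = 1 + j1.7 → |·| ≈ 1.9723, ∠ ≈ 59.53°
pole (1 + j17·0.5) = 1 + j8.5 → |·| ≈ 8.5586, ∠ ≈ 83.29°
pole (1 + j17·0.125) = 1 + j2.125 → |·| ≈ 2.3485, ∠ ≈ 64.80°
|L| = 2.5 · 4.3661 · 1.9723 / (8.5586 · 2.3485) ≈ 1.0711
Gain = 20 log₁₀(1.0711) ≈ 0.60 dB
∠L = (76.76° + 59.53°) − (83.29° + 64.80°) = -11.80°

0.6 dB, -11.8°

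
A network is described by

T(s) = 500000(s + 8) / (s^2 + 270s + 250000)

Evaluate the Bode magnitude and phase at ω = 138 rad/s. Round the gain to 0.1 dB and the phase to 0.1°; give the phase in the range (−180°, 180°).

At s = jω = j138:
zero (s+8): 8 + j138 → |·| = √(8²+138²) = √19108 ≈ 138.23, ∠ = arctan(138/8) ≈ 86.68°
quadratic: (j138)² + 270·j138 + 250000 = 230956 + j37260 → |·| ≈ 2.3394e+05, ∠ ≈ 9.16°
|T| = 500000 · 138.23 / 2.3394e+05 ≈ 295.44
Gain = 20 log₁₀(295.44) ≈ 49.41 dB
∠T = 86.68° − 9.16° = 77.52°

49.4 dB, 77.5°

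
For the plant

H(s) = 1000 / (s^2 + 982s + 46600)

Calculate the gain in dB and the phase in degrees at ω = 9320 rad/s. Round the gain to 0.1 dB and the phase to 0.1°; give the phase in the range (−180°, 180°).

-98.8 dB, -174.0°

Substitute s = j9320:
Numerator: 1000 = 1000 + j0
Denominator: (j9320)^2 + 982(j9320) + 46600 = -86815800 + j9152240
|N| = √(1000² + 0²) ≈ 1000, ∠N ≈ 0.00°
|D| = √(86815800² + 9152240²) ≈ 8.7297e+07, ∠D ≈ 173.98°
|H| = 1000 / 8.7297e+07 ≈ 1.1455e-05
Gain = 20 log₁₀(1.1455e-05) ≈ -98.82 dB
∠H = 0.00° − 173.98° = -173.98°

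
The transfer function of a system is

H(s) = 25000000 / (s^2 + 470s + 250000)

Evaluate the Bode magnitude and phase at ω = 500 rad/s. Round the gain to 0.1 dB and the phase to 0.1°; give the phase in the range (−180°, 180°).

At s = jω = j500:
quadratic: (j500)² + 470·j500 + 250000 = 0 + j235000 → |·| ≈ 2.35e+05, ∠ ≈ 90.00°
|H| = 25000000 / 2.35e+05 ≈ 106.38
Gain = 20 log₁₀(106.38) ≈ 40.54 dB
∠H = 0.00° − 90.00° = -90.00°

40.5 dB, -90.0°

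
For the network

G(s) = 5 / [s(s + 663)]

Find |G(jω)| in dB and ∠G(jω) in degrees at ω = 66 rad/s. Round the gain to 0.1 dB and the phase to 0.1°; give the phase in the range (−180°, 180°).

-78.9 dB, -95.7°

At s = jω = j66:
pole (s+663): 663 + j66 → |·| = √(663²+66²) = √443925 ≈ 666.28, ∠ = arctan(66/663) ≈ 5.68°
pole at origin: |s| = 66, ∠ = 90.00° (in denominator)
|G| = 5 / 43974 ≈ 0.0001137
Gain = 20 log₁₀(0.0001137) ≈ -78.88 dB
∠G = 0.00° − 95.68° = -95.68°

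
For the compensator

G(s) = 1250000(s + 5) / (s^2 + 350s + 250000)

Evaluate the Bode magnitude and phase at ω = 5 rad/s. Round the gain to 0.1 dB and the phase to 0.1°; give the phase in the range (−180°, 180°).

31.0 dB, 44.6°

At s = jω = j5:
zero (s+5): 5 + j5 → |·| = √(5²+5²) = √50 ≈ 7.0711, ∠ = arctan(5/5) ≈ 45.00°
quadratic: (j5)² + 350·j5 + 250000 = 249975 + j1750 → |·| ≈ 2.4998e+05, ∠ ≈ 0.40°
|G| = 1250000 · 7.0711 / 2.4998e+05 ≈ 35.358
Gain = 20 log₁₀(35.358) ≈ 30.97 dB
∠G = 45.00° − 0.40° = 44.60°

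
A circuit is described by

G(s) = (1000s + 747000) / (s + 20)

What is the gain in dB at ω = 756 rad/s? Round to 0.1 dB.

Substitute s = j756:
Numerator: 1000(j756) + 747000 = 747000 + j756000
Denominator: (j756) + 20 = 20 + j756
|N| = √(747000² + 756000²) ≈ 1.0628e+06, ∠N ≈ 45.34°
|D| = √(20² + 756²) ≈ 756.26, ∠D ≈ 88.48°
|G| = 1.0628e+06 / 756.26 ≈ 1405.3
Gain = 20 log₁₀(1405.3) ≈ 62.96 dB

63.0 dB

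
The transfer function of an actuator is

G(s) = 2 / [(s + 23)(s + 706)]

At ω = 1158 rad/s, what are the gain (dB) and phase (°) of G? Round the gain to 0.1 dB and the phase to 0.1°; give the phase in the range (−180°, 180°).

-117.9 dB, -147.5°

At s = jω = j1158:
pole (s+23): 23 + j1158 → |·| = √(23²+1158²) = √1341493 ≈ 1158.2, ∠ = arctan(1158/23) ≈ 88.86°
pole (s+706): 706 + j1158 → |·| = √(706²+1158²) = √1839400 ≈ 1356.2, ∠ = arctan(1158/706) ≈ 58.63°
|G| = 2 / 1.5708e+06 ≈ 1.2732e-06
Gain = 20 log₁₀(1.2732e-06) ≈ -117.90 dB
∠G = 0.00° − 147.49° = -147.49°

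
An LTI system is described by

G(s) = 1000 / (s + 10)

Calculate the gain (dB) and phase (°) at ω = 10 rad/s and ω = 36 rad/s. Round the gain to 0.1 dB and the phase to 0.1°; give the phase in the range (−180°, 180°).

Substitute s = j10:
Numerator: 1000 = 1000 + j0
Denominator: (j10) + 10 = 10 + j10
|N| = √(1000² + 0²) ≈ 1000, ∠N ≈ 0.00°
|D| = √(10² + 10²) ≈ 14.142, ∠D ≈ 45.00°
|G| = 1000 / 14.142 ≈ 70.711
Gain = 20 log₁₀(70.711) ≈ 36.99 dB
∠G = 0.00° − 45.00° = -45.00°

Substitute s = j36:
Numerator: 1000 = 1000 + j0
Denominator: (j36) + 10 = 10 + j36
|N| = √(1000² + 0²) ≈ 1000, ∠N ≈ 0.00°
|D| = √(10² + 36²) ≈ 37.363, ∠D ≈ 74.48°
|G| = 1000 / 37.363 ≈ 26.764
Gain = 20 log₁₀(26.764) ≈ 28.55 dB
∠G = 0.00° − 74.48° = -74.48°

ω = 10: 37.0 dB, -45.0°; ω = 36: 28.6 dB, -74.5°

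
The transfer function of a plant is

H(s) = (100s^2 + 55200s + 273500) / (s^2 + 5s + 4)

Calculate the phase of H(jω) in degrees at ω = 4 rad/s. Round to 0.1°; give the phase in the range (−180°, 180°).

-81.9°

Substitute s = j4:
Numerator: 100(j4)^2 + 55200(j4) + 273500 = 271900 + j220800
Denominator: (j4)^2 + 5(j4) + 4 = -12 + j20
|N| = √(271900² + 220800²) ≈ 3.5026e+05, ∠N ≈ 39.08°
|D| = √(12² + 20²) ≈ 23.324, ∠D ≈ 120.96°
∠H = 39.08° − 120.96° = -81.88°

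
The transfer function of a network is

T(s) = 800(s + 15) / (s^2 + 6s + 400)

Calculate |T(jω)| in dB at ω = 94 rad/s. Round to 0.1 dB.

19.1 dB

At s = jω = j94:
zero (s+15): 15 + j94 → |·| = √(15²+94²) = √9061 ≈ 95.189, ∠ = arctan(94/15) ≈ 80.93°
quadratic: (j94)² + 6·j94 + 400 = -8436 + j564 → |·| ≈ 8454.8, ∠ ≈ 176.18°
|T| = 800 · 95.189 / 8454.8 ≈ 9.0069
Gain = 20 log₁₀(9.0069) ≈ 19.09 dB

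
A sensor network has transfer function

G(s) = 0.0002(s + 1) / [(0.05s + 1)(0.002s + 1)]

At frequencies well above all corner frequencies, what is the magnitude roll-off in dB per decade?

-20 dB/decade

Each pole contributes −20 dB/decade at high frequency; each zero contributes +20 dB/decade.
Net: 1 zero(s) − 2 pole(s) → -20 dB/decade.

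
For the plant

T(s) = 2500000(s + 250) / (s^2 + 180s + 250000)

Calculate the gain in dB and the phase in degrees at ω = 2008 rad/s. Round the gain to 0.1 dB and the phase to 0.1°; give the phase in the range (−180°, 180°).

62.5 dB, -91.6°

At s = jω = j2008:
zero (s+250): 250 + j2008 → |·| = √(250²+2008²) = √4094564 ≈ 2023.5, ∠ = arctan(2008/250) ≈ 82.90°
quadratic: (j2008)² + 180·j2008 + 250000 = -3782064 + j361440 → |·| ≈ 3.7993e+06, ∠ ≈ 174.54°
|T| = 2500000 · 2023.5 / 3.7993e+06 ≈ 1331.5
Gain = 20 log₁₀(1331.5) ≈ 62.49 dB
∠T = 82.90° − 174.54° = -91.64°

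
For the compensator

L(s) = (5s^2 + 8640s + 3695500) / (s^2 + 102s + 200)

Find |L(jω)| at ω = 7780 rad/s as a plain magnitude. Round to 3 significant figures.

5.06

Substitute s = j7780:
Numerator: 5(j7780)^2 + 8640(j7780) + 3695500 = -298946500 + j67219200
Denominator: (j7780)^2 + 102(j7780) + 200 = -60528200 + j793560
|N| = √(298946500² + 67219200²) ≈ 3.0641e+08, ∠N ≈ 167.33°
|D| = √(60528200² + 793560²) ≈ 6.0533e+07, ∠D ≈ 179.25°
|L| = 3.0641e+08 / 6.0533e+07 ≈ 5.0619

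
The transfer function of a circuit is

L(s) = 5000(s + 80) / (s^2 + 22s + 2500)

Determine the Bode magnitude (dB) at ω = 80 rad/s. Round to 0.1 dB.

At s = jω = j80:
zero (s+80): 80 + j80 → |·| = √(80²+80²) = √12800 ≈ 113.14, ∠ = arctan(80/80) ≈ 45.00°
quadratic: (j80)² + 22·j80 + 2500 = -3900 + j1760 → |·| ≈ 4278.7, ∠ ≈ 155.71°
|L| = 5000 · 113.14 / 4278.7 ≈ 132.21
Gain = 20 log₁₀(132.21) ≈ 42.43 dB

42.4 dB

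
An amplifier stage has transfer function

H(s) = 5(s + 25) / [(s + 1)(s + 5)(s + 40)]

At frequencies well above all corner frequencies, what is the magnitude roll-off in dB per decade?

-40 dB/decade

Each pole contributes −20 dB/decade at high frequency; each zero contributes +20 dB/decade.
Net: 1 zero(s) − 3 pole(s) → -40 dB/decade.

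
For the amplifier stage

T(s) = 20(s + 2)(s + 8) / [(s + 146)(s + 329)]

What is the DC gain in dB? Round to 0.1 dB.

-43.5 dB

T(0) = 20·2·8 / (146·329) ≈ 0.0066619
20 log₁₀(0.0066619) ≈ -43.53 dB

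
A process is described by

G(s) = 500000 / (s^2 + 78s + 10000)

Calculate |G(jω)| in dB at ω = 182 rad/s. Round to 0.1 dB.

At s = jω = j182:
quadratic: (j182)² + 78·j182 + 10000 = -23124 + j14196 → |·| ≈ 27134, ∠ ≈ 148.45°
|G| = 500000 / 27134 ≈ 18.427
Gain = 20 log₁₀(18.427) ≈ 25.31 dB

25.3 dB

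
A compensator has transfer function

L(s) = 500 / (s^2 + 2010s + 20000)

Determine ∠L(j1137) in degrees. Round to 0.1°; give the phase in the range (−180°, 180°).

-119.1°

Substitute s = j1137:
Numerator: 500 = 500 + j0
Denominator: (j1137)^2 + 2010(j1137) + 20000 = -1272769 + j2285370
|N| = √(500² + 0²) ≈ 500, ∠N ≈ 0.00°
|D| = √(1272769² + 2285370²) ≈ 2.6159e+06, ∠D ≈ 119.11°
∠L = 0.00° − 119.11° = -119.11°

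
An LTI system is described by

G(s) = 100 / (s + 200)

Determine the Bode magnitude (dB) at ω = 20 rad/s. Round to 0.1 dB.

Substitute s = j20:
Numerator: 100 = 100 + j0
Denominator: (j20) + 200 = 200 + j20
|N| = √(100² + 0²) ≈ 100, ∠N ≈ 0.00°
|D| = √(200² + 20²) ≈ 201, ∠D ≈ 5.71°
|G| = 100 / 201 ≈ 0.49751
Gain = 20 log₁₀(0.49751) ≈ -6.06 dB

-6.1 dB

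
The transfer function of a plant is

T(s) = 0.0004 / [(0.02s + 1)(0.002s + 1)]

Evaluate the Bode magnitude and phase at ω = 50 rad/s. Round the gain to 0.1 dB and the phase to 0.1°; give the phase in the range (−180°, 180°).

At ω = 50 rad/s:
pole (1 + j50·0.02) = 1 + j1 → |·| ≈ 1.4142, ∠ ≈ 45.00°
pole (1 + j50·0.002) = 1 + j0.1 → |·| ≈ 1.005, ∠ ≈ 5.71°
|T| = 0.0004 · 1 / (1.4142 · 1.005) ≈ 0.00028144
Gain = 20 log₁₀(0.00028144) ≈ -71.01 dB
∠T = (0°) − (45.00° + 5.71°) = -50.71°

-71.0 dB, -50.7°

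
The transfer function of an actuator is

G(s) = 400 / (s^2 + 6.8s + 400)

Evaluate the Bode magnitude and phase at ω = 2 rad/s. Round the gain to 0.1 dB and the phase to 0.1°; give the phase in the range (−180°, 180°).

0.1 dB, -2.0°

At s = jω = j2:
quadratic: (j2)² + 6.8·j2 + 400 = 396 + j13.6 → |·| ≈ 396.23, ∠ ≈ 1.97°
|G| = 400 / 396.23 ≈ 1.0095
Gain = 20 log₁₀(1.0095) ≈ 0.08 dB
∠G = 0.00° − 1.97° = -1.97°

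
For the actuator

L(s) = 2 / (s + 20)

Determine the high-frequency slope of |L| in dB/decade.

Each pole contributes −20 dB/decade at high frequency; each zero contributes +20 dB/decade.
Net: 0 zero(s) − 1 pole(s) → -20 dB/decade.

-20 dB/decade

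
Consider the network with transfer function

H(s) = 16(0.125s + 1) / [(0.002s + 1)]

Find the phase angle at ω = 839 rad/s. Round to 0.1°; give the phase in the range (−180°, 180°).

At ω = 839 rad/s:
zero (1 + j839·0.125) = 1 + j104.875 → |·| ≈ 104.88, ∠ ≈ 89.45°
pole (1 + j839·0.002) = 1 + j1.678 → |·| ≈ 1.9534, ∠ ≈ 59.21°
∠H = (89.45°) − (59.21°) = 30.24°

30.2°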